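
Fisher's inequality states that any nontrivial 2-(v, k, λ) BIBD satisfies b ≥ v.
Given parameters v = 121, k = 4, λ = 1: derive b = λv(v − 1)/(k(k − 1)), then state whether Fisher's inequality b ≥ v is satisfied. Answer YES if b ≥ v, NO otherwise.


r = λ(v − 1)/(k − 1) = 1·120/3 = 40.
b = vr/k = 121·40/4 = 1210.
Fisher's inequality: b ≥ v ⇔ 1210 ≥ 121? YES.

YES


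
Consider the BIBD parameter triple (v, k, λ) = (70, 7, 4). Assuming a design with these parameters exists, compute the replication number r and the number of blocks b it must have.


Any 2-(v, k, λ) BIBD satisfies two necessary conditions:
  (i)  Each point sits in r blocks, and counting incidences through any fixed point gives r(k − 1) = λ(v − 1), so r = λ(v − 1)/(k − 1).
  (ii) Total incidences bk = vr, so b = vr/k.
Step 1: r = λ(v − 1)/(k − 1) = 4·(70 − 1)/(7 − 1) = 4·69/6 = 276/6 = 46.
Step 2: b = vr/k = 70·46/7 = 3220/7 = 460.
Check integrality: r = 46 ∈ Z ✓, b = 460 ∈ Z ✓.
(These identities are necessary conditions: they determine r and b for any design with these parameters, but do not by themselves prove that one exists.)

r = 46, b = 460.


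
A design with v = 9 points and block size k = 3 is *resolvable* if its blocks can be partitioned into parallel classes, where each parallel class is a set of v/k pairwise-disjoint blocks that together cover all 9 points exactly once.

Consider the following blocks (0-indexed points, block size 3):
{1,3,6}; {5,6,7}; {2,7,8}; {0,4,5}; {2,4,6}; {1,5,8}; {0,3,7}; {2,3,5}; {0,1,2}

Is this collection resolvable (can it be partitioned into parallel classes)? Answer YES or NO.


v = 9, block size k = 3, number of blocks = 9.
For resolvability, blocks must partition into parallel classes of size v/k = 3.
Total blocks must therefore be a multiple of 3: 9 = 3·3 + 0 ⇒ divisible ✓.
Consider block {5,6,7}. The only other block(s) in the collection disjoint from it are {0,1,2} — just 1 block(s). Any parallel class containing {5,6,7} would need 2 other blocks each disjoint from it, so no parallel class of size 3 can contain {5,6,7}.
Since every block must belong to some parallel class in a resolution, the collection cannot be partitioned into parallel classes.
Resolvable? NO.

NO


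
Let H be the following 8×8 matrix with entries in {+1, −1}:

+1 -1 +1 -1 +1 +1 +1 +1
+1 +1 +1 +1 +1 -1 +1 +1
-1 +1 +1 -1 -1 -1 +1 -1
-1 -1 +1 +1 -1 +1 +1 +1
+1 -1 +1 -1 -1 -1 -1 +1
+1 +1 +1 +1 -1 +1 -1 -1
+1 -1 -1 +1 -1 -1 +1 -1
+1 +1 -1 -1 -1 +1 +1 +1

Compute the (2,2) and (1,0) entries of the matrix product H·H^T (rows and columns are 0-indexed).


Row 0 of H: [1, -1, 1, -1, 1, 1, 1, 1].
Row 1 of H: [1, 1, 1, 1, 1, -1, 1, 1].
Row 2 of H: [-1, 1, 1, -1, -1, -1, 1, -1].
(H·H^T)[2][2] = Σ_j H[2][j]·H[2][j] = (-1)² + (1)² + (1)² + (-1)² + (-1)² + (-1)² + (1)² + (-1)² = 1 + 1 + 1 + 1 + 1 + 1 + 1 + 1 = 8.
(H·H^T)[1][0] = Σ_j H[1][j]·H[0][j] = (1)·(1) + (1)·(-1) + (1)·(1) + (1)·(-1) + (1)·(1) + (-1)·(1) + (1)·(1) + (1)·(1) = 1 + -1 + 1 + -1 + 1 + -1 + 1 + 1 = 2.
Rows 1 and 0 are not orthogonal (dot product = 2 ≠ 0), so H is not a Hadamard matrix.

(2,2) entry = 8; (1,0) entry = 2.


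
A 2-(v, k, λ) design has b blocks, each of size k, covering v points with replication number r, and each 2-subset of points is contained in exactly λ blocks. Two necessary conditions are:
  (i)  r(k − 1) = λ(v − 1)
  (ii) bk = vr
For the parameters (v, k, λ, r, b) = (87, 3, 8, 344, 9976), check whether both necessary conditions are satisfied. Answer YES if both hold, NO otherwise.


Condition (i): r(k − 1) = 344·2 = 688; λ(v − 1) = 8·86 = 688. Match? YES.
Condition (ii): bk = 9976·3 = 29928; vr = 87·344 = 29928. Match? YES.
Both conditions hold? YES.

YES


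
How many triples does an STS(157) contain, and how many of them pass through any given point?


An STS(v) is a 2-(v, 3, 1) BIBD: block size k = 3, λ = 1.
Replication: r(k − 1) = λ(v − 1) ⇒ r·2 = 157 − 1 = 156 ⇒ r = 78.
Block count: b = v(v − 1)/6 = 157·156/6 = 24492/6 = 4082.

r = 78, b = 4082.


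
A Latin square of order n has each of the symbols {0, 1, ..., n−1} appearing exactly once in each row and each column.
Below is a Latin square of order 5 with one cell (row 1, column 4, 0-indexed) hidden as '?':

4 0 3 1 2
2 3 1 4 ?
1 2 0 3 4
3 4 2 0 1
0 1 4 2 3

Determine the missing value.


Row 1 contains symbols [1, 2, 3, 4] — missing [0].
Column 4 contains symbols [1, 2, 3, 4] — missing [0].
The missing symbol must appear in both missing sets; intersection = [0].
Therefore the hidden value is 0.

Missing value = 0.


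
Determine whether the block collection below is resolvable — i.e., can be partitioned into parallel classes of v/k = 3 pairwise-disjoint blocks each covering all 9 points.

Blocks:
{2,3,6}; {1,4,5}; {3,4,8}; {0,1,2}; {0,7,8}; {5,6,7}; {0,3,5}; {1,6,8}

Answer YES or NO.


v = 9, block size k = 3, number of blocks = 8.
For resolvability, blocks must partition into parallel classes of size v/k = 3.
Total blocks must therefore be a multiple of 3: 8 = 3·2 + 2 ⇒ not divisible ✗.
Resolvable? NO.

NO


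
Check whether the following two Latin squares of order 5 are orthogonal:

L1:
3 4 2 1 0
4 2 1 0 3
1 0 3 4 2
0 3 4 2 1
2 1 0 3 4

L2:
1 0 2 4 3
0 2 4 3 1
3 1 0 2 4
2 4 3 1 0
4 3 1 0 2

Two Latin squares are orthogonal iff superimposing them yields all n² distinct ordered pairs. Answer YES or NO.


Form the n² = 25 superimposed pairs (L1[i][j], L2[i][j]), row by row (rows and columns indexed from 0):
row 0: (3,1) (4,0) (2,2) (1,4) (0,3)
row 1: (4,0) (2,2) (1,4) (0,3) (3,1)
row 2: (1,3) (0,1) (3,0) (4,2) (2,4)
row 3: (0,2) (3,4) (4,3) (2,1) (1,0)
row 4: (2,4) (1,3) (0,1) (3,0) (4,2)
Orthogonality requires all 25 pairs distinct.
But the pair (4,0) repeats: cell (0,1) has L1 = 4, L2 = 0, and cell (1,0) has L1 = 4, L2 = 0.
A repeated pair means some other pair never occurs (only 15 distinct pairs out of 25), so the squares are not orthogonal.
Conclusion: NO.

NO


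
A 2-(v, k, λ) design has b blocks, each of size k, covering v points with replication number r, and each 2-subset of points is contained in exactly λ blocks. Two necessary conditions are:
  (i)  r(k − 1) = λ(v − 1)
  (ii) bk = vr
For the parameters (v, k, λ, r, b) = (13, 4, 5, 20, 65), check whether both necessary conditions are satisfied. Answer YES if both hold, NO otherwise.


Condition (i): r(k − 1) = 20·3 = 60; λ(v − 1) = 5·12 = 60. Match? YES.
Condition (ii): bk = 65·4 = 260; vr = 13·20 = 260. Match? YES.
Both conditions hold? YES.

YES


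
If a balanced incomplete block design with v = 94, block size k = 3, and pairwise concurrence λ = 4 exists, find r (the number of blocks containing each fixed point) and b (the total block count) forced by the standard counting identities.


Any 2-(v, k, λ) BIBD satisfies two necessary conditions:
  (i)  Each point sits in r blocks, and counting incidences through any fixed point gives r(k − 1) = λ(v − 1), so r = λ(v − 1)/(k − 1).
  (ii) Total incidences bk = vr, so b = vr/k.
Step 1: r = λ(v − 1)/(k − 1) = 4·(94 − 1)/(3 − 1) = 4·93/2 = 372/2 = 186.
Step 2: b = vr/k = 94·186/3 = 17484/3 = 5828.
Check integrality: r = 186 ∈ Z ✓, b = 5828 ∈ Z ✓.
(These identities are necessary conditions: they determine r and b for any design with these parameters, but do not by themselves prove that one exists.)

r = 186, b = 5828.


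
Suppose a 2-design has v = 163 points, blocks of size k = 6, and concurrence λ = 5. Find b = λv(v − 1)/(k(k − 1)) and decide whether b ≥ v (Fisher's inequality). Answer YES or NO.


r = λ(v − 1)/(k − 1) = 5·162/5 = 162.
b = vr/k = 163·162/6 = 4401.
Fisher's inequality: b ≥ v ⇔ 4401 ≥ 163? YES.

YES


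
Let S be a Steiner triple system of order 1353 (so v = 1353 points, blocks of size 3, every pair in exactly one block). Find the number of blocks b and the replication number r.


An STS(v) is a 2-(v, 3, 1) BIBD: block size k = 3, λ = 1.
Replication: r(k − 1) = λ(v − 1) ⇒ r·2 = 1353 − 1 = 1352 ⇒ r = 676.
Block count: bk = vr ⇒ b·3 = 1353·676 = 914628 ⇒ b = 304876.
(Check via b = v(v − 1)/6 = 1353·1352/6 = 1829256/6 = 304876.)

r = 676, b = 304876.


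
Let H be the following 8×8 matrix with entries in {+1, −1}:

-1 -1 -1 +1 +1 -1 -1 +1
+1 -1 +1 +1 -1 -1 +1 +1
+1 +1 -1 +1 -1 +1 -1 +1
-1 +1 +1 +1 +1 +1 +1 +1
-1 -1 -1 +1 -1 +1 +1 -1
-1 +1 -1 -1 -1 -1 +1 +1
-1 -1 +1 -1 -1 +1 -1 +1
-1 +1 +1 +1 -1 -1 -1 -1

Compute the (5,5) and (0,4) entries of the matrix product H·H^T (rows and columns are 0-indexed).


Row 0 of H: [-1, -1, -1, 1, 1, -1, -1, 1].
Row 4 of H: [-1, -1, -1, 1, -1, 1, 1, -1].
Row 5 of H: [-1, 1, -1, -1, -1, -1, 1, 1].
(H·H^T)[5][5] = Σ_j H[5][j]·H[5][j] = (-1)² + (1)² + (-1)² + (-1)² + (-1)² + (-1)² + (1)² + (1)² = 1 + 1 + 1 + 1 + 1 + 1 + 1 + 1 = 8.
(H·H^T)[0][4] = Σ_j H[0][j]·H[4][j] = (-1)·(-1) + (-1)·(-1) + (-1)·(-1) + (1)·(1) + (1)·(-1) + (-1)·(1) + (-1)·(1) + (1)·(-1) = 1 + 1 + 1 + 1 + -1 + -1 + -1 + -1 = 0.
So rows 0 and 4 are orthogonal; the diagonal entry equals n = 8.

(5,5) entry = 8; (0,4) entry = 0.


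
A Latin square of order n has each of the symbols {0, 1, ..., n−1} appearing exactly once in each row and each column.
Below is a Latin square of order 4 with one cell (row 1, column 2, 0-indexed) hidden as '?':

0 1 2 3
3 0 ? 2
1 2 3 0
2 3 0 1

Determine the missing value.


Row 1 contains symbols [0, 2, 3] — missing [1].
Column 2 contains symbols [0, 2, 3] — missing [1].
The missing symbol must appear in both missing sets; intersection = [1].
Therefore the hidden value is 1.

Missing value = 1.


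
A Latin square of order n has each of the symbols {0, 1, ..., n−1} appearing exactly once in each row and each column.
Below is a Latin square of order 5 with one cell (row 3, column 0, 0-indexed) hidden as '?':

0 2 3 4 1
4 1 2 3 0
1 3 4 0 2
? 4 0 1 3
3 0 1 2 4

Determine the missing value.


Row 3 contains symbols [0, 1, 3, 4] — missing [2].
Column 0 contains symbols [0, 1, 3, 4] — missing [2].
The missing symbol must appear in both missing sets; intersection = [2].
Therefore the hidden value is 2.

Missing value = 2.


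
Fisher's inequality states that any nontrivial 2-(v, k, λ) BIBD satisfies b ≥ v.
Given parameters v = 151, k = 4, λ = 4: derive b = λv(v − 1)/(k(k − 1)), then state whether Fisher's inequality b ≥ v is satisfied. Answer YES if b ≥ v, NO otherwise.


r = λ(v − 1)/(k − 1) = 4·150/3 = 200.
b = vr/k = 151·200/4 = 7550.
Fisher's inequality: b ≥ v ⇔ 7550 ≥ 151? YES.

YES


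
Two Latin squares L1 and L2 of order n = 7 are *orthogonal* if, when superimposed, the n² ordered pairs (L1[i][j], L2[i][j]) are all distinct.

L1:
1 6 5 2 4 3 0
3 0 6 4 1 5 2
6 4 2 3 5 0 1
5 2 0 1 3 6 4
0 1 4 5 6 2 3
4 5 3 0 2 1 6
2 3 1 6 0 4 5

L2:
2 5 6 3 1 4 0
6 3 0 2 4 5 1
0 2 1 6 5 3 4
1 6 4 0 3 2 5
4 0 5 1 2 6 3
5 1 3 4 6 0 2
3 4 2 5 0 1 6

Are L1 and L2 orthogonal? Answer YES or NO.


Form the n² = 49 superimposed pairs (L1[i][j], L2[i][j]), row by row (rows and columns indexed from 0):
row 0: (1,2) (6,5) (5,6) (2,3) (4,1) (3,4) (0,0)
row 1: (3,6) (0,3) (6,0) (4,2) (1,4) (5,5) (2,1)
row 2: (6,0) (4,2) (2,1) (3,6) (5,5) (0,3) (1,4)
row 3: (5,1) (2,6) (0,4) (1,0) (3,3) (6,2) (4,5)
row 4: (0,4) (1,0) (4,5) (5,1) (6,2) (2,6) (3,3)
row 5: (4,5) (5,1) (3,3) (0,4) (2,6) (1,0) (6,2)
row 6: (2,3) (3,4) (1,2) (6,5) (0,0) (4,1) (5,6)
Orthogonality requires all 49 pairs distinct.
But the pair (6,0) repeats: cell (1,2) has L1 = 6, L2 = 0, and cell (2,0) has L1 = 6, L2 = 0.
A repeated pair means some other pair never occurs (only 21 distinct pairs out of 49), so the squares are not orthogonal.
Conclusion: NO.

NO


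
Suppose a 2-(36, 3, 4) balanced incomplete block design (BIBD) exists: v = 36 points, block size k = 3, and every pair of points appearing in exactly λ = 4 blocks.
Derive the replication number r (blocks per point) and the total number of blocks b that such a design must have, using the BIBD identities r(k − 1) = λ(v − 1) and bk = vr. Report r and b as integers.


Any 2-(v, k, λ) BIBD satisfies two necessary conditions:
  (i)  Each point sits in r blocks, and counting incidences through any fixed point gives r(k − 1) = λ(v − 1), so r = λ(v − 1)/(k − 1).
  (ii) Total incidences bk = vr, so b = vr/k.
Step 1: r = λ(v − 1)/(k − 1) = 4·(36 − 1)/(3 − 1) = 4·35/2 = 140/2 = 70.
Step 2: b = vr/k = 36·70/3 = 2520/3 = 840.
Check integrality: r = 70 ∈ Z ✓, b = 840 ∈ Z ✓.
(These identities are necessary conditions: they determine r and b for any design with these parameters, but do not by themselves prove that one exists.)

r = 70, b = 840.


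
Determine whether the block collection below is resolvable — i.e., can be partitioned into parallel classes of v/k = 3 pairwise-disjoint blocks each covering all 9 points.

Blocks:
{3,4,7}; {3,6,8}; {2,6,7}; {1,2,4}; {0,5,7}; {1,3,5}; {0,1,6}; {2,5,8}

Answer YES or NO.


v = 9, block size k = 3, number of blocks = 8.
For resolvability, blocks must partition into parallel classes of size v/k = 3.
Total blocks must therefore be a multiple of 3: 8 = 3·2 + 2 ⇒ not divisible ✗.
Resolvable? NO.

NO


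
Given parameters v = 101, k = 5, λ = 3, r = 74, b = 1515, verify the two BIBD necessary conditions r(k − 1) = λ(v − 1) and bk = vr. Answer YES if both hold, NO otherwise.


Condition (i): r(k − 1) = 74·4 = 296; λ(v − 1) = 3·100 = 300. Match? NO.
Condition (ii): bk = 1515·5 = 7575; vr = 101·74 = 7474. Match? NO.
Both conditions hold? NO.

NO


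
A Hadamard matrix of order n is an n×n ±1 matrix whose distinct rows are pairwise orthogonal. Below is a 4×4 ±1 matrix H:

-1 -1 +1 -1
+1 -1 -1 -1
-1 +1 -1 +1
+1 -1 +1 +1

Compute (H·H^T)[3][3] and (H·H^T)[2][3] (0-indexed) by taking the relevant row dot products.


Row 2 of H: [-1, 1, -1, 1].
Row 3 of H: [1, -1, 1, 1].
(H·H^T)[3][3] = Σ_j H[3][j]·H[3][j] = (1)² + (-1)² + (1)² + (1)² = 1 + 1 + 1 + 1 = 4.
(H·H^T)[2][3] = Σ_j H[2][j]·H[3][j] = (-1)·(1) + (1)·(-1) + (-1)·(1) + (1)·(1) = -1 + -1 + -1 + 1 = -2.
Rows 2 and 3 are not orthogonal (dot product = -2 ≠ 0), so H is not a Hadamard matrix.

(3,3) entry = 4; (2,3) entry = -2.


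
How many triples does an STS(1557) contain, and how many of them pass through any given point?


An STS(v) is a 2-(v, 3, 1) BIBD: block size k = 3, λ = 1.
Replication: r(k − 1) = λ(v − 1) ⇒ r·2 = 1557 − 1 = 1556 ⇒ r = 778.
Block count: bk = vr ⇒ b·3 = 1557·778 = 1211346 ⇒ b = 403782.
(Check via b = v(v − 1)/6 = 1557·1556/6 = 2422692/6 = 403782.)

r = 778, b = 403782.


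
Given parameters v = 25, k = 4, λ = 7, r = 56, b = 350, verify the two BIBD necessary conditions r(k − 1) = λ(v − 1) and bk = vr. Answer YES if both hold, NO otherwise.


Condition (i): r(k − 1) = 56·3 = 168; λ(v − 1) = 7·24 = 168. Match? YES.
Condition (ii): bk = 350·4 = 1400; vr = 25·56 = 1400. Match? YES.
Both conditions hold? YES.

YES


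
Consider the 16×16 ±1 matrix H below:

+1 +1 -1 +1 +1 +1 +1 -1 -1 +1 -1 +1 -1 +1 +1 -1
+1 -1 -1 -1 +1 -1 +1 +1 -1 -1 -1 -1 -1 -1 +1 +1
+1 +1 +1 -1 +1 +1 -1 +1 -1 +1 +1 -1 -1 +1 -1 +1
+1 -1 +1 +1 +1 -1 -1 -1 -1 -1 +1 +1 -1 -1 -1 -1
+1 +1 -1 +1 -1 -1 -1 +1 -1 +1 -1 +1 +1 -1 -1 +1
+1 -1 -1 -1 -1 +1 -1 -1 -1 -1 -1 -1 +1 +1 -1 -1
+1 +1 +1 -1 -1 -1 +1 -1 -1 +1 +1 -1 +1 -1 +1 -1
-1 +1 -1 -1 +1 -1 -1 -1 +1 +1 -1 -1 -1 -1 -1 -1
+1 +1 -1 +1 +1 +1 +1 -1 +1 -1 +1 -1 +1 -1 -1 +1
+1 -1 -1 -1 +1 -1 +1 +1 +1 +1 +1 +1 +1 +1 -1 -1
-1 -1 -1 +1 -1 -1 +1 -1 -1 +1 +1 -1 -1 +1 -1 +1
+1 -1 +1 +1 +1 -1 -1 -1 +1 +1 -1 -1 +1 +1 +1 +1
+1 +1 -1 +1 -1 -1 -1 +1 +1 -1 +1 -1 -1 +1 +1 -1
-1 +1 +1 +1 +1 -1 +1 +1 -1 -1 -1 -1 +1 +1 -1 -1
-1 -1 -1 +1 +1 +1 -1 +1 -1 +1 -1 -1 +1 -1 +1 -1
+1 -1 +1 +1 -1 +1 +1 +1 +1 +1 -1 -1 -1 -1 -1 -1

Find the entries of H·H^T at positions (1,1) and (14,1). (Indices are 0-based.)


Row 1 of H: [1, -1, -1, -1, 1, -1, 1, 1, -1, -1, -1, -1, -1, -1, 1, 1].
Row 14 of H: [-1, -1, -1, 1, 1, 1, -1, 1, -1, 1, -1, -1, 1, -1, 1, -1].
(H·H^T)[1][1] = Σ_j H[1][j]·H[1][j] = (1)² + (-1)² + (-1)² + (-1)² + (1)² + (-1)² + (1)² + (1)² + (-1)² + (-1)² + (-1)² + (-1)² + (-1)² + (-1)² + (1)² + (1)² = 1 + 1 + 1 + 1 + 1 + 1 + 1 + 1 + 1 + 1 + 1 + 1 + 1 + 1 + 1 + 1 = 16.
(H·H^T)[14][1] = Σ_j H[14][j]·H[1][j] = (-1)·(1) + (-1)·(-1) + (-1)·(-1) + (1)·(-1) + (1)·(1) + (1)·(-1) + (-1)·(1) + (1)·(1) + (-1)·(-1) + (1)·(-1) + (-1)·(-1) + (-1)·(-1) + (1)·(-1) + (-1)·(-1) + (1)·(1) + (-1)·(1) = -1 + 1 + 1 + -1 + 1 + -1 + -1 + 1 + 1 + -1 + 1 + 1 + -1 + 1 + 1 + -1 = 2.
Rows 14 and 1 are not orthogonal (dot product = 2 ≠ 0), so H is not a Hadamard matrix.

(1,1) entry = 16; (14,1) entry = 2.


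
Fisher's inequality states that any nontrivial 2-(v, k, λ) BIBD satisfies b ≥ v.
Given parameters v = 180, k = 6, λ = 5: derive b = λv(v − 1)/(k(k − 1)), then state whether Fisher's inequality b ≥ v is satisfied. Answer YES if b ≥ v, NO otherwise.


b = λv(v − 1)/(k(k − 1)) = 5·180·179/(6·5) = 161100/30 = 5370.
Compare with v = 180: b ≥ v, so Fisher's inequality holds.

YES


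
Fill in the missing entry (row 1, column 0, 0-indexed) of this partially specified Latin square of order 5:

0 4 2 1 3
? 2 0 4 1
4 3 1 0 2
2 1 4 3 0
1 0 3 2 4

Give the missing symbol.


Row 1 contains symbols [0, 1, 2, 4] — missing [3].
Column 0 contains symbols [0, 1, 2, 4] — missing [3].
The missing symbol must appear in both missing sets; intersection = [3].
Therefore the hidden value is 3.

Missing value = 3.


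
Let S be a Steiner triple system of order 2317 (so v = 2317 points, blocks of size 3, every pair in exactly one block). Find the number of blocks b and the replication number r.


An STS(v) is a 2-(v, 3, 1) BIBD: block size k = 3, λ = 1.
Replication: r(k − 1) = λ(v − 1) ⇒ r·2 = 2317 − 1 = 2316 ⇒ r = 1158.
Block count: bk = vr ⇒ b·3 = 2317·1158 = 2683086 ⇒ b = 894362.

r = 1158, b = 894362.


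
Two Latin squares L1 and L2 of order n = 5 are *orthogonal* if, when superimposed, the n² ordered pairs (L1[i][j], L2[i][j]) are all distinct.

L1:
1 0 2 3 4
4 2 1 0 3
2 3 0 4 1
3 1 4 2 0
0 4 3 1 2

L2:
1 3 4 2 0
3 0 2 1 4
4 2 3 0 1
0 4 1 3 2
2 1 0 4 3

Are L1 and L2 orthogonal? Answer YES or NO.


Form the n² = 25 superimposed pairs (L1[i][j], L2[i][j]), row by row (rows and columns indexed from 0):
row 0: (1,1) (0,3) (2,4) (3,2) (4,0)
row 1: (4,3) (2,0) (1,2) (0,1) (3,4)
row 2: (2,4) (3,2) (0,3) (4,0) (1,1)
row 3: (3,0) (1,4) (4,1) (2,3) (0,2)
row 4: (0,2) (4,1) (3,0) (1,4) (2,3)
Orthogonality requires all 25 pairs distinct.
But the pair (2,4) repeats: cell (0,2) has L1 = 2, L2 = 4, and cell (2,0) has L1 = 2, L2 = 4.
A repeated pair means some other pair never occurs (only 15 distinct pairs out of 25), so the squares are not orthogonal.
Conclusion: NO.

NO


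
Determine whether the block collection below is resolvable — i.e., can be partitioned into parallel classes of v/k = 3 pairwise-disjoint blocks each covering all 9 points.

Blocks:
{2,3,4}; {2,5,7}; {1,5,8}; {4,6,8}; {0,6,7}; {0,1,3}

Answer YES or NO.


v = 9, block size k = 3, number of blocks = 6.
For resolvability, blocks must partition into parallel classes of size v/k = 3.
Total blocks must therefore be a multiple of 3: 6 = 3·2 + 0 ⇒ divisible ✓.
Greedy packing gives 2 candidate class(es). Each should be a full parallel class (size 3, covers all 9 points).
  Class 1 (3 blocks): {2,3,4}; {1,5,8}; {0,6,7}. Points covered: [0, 1, 2, 3, 4, 5, 6, 7, 8].
  Class 2 (3 blocks): {2,5,7}; {4,6,8}; {0,1,3}. Points covered: [0, 1, 2, 3, 4, 5, 6, 7, 8].
All classes full (size 3)? YES. All classes cover every point? YES.
Resolvable? YES.

YES


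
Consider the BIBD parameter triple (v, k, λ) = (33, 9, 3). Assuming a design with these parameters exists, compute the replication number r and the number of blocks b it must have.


Any 2-(v, k, λ) BIBD satisfies two necessary conditions:
  (i)  Each point sits in r blocks, and counting incidences through any fixed point gives r(k − 1) = λ(v − 1), so r = λ(v − 1)/(k − 1).
  (ii) Total incidences bk = vr, so b = vr/k.
Step 1: r = λ(v − 1)/(k − 1) = 3·(33 − 1)/(9 − 1) = 3·32/8 = 96/8 = 12.
Step 2: b = vr/k = 33·12/9 = 396/9 = 44.
Check integrality: r = 12 ∈ Z ✓, b = 44 ∈ Z ✓.
(These identities are necessary conditions: they determine r and b for any design with these parameters, but do not by themselves prove that one exists.)

r = 12, b = 44.


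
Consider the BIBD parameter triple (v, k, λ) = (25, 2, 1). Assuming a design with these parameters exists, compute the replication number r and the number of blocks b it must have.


Any 2-(v, k, λ) BIBD satisfies two necessary conditions:
  (i)  Each point sits in r blocks, and counting incidences through any fixed point gives r(k − 1) = λ(v − 1), so r = λ(v − 1)/(k − 1).
  (ii) Total incidences bk = vr, so b = vr/k.
Step 1: r = λ(v − 1)/(k − 1) = 1·(25 − 1)/(2 − 1) = 1·24/1 = 24/1 = 24.
Step 2: b = vr/k = 25·24/2 = 600/2 = 300.
Check integrality: r = 24 ∈ Z ✓, b = 300 ∈ Z ✓.
(These identities are necessary conditions: they determine r and b for any design with these parameters, but do not by themselves prove that one exists.)

r = 24, b = 300.


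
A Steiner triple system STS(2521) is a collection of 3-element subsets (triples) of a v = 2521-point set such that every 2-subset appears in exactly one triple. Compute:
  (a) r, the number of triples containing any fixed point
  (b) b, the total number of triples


An STS(v) is a 2-(v, 3, 1) BIBD: block size k = 3, λ = 1.
Replication: r(k − 1) = λ(v − 1) ⇒ r·2 = 2521 − 1 = 2520 ⇒ r = 1260.
Block count: bk = vr ⇒ b·3 = 2521·1260 = 3176460 ⇒ b = 1058820.
(Check via b = v(v − 1)/6 = 2521·2520/6 = 6352920/6 = 1058820.)

r = 1260, b = 1058820.


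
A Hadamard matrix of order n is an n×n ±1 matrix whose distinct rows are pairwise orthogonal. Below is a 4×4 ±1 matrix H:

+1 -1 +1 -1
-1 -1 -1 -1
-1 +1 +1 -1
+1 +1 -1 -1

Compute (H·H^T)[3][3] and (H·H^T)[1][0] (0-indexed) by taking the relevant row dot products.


Row 0 of H: [1, -1, 1, -1].
Row 1 of H: [-1, -1, -1, -1].
Row 3 of H: [1, 1, -1, -1].
(H·H^T)[3][3] = Σ_j H[3][j]·H[3][j] = (1)² + (1)² + (-1)² + (-1)² = 1 + 1 + 1 + 1 = 4.
(H·H^T)[1][0] = Σ_j H[1][j]·H[0][j] = (-1)·(1) + (-1)·(-1) + (-1)·(1) + (-1)·(-1) = -1 + 1 + -1 + 1 = 0.
So rows 1 and 0 are orthogonal; the diagonal entry equals n = 4.

(3,3) entry = 4; (1,0) entry = 0.


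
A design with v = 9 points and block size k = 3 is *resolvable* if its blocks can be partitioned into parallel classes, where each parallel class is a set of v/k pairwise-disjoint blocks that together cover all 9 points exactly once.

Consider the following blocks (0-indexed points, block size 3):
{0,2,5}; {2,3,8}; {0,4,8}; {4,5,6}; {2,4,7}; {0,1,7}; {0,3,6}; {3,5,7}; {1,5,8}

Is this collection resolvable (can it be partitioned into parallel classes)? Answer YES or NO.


v = 9, block size k = 3, number of blocks = 9.
For resolvability, blocks must partition into parallel classes of size v/k = 3.
Total blocks must therefore be a multiple of 3: 9 = 3·3 + 0 ⇒ divisible ✓.
Consider block {0,2,5}. It intersects every other block in the collection, so no parallel class of size 3 can contain it.
Since every block must belong to some parallel class in a resolution, the collection cannot be partitioned into parallel classes.
Resolvable? NO.

NO


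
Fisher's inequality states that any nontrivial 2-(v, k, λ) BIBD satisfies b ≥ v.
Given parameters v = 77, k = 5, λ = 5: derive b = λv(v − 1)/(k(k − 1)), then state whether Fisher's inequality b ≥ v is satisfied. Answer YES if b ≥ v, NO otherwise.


r = λ(v − 1)/(k − 1) = 5·76/4 = 95.
b = vr/k = 77·95/5 = 1463.
Fisher's inequality: b ≥ v ⇔ 1463 ≥ 77? YES.

YES


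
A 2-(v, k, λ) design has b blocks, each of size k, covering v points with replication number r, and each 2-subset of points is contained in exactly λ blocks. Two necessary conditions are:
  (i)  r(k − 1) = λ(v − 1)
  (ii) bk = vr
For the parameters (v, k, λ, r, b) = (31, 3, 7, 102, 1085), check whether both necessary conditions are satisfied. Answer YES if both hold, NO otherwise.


Condition (i): r(k − 1) = 102·2 = 204; λ(v − 1) = 7·30 = 210. Match? NO.
Condition (ii): bk = 1085·3 = 3255; vr = 31·102 = 3162. Match? NO.
Both conditions hold? NO.

NO


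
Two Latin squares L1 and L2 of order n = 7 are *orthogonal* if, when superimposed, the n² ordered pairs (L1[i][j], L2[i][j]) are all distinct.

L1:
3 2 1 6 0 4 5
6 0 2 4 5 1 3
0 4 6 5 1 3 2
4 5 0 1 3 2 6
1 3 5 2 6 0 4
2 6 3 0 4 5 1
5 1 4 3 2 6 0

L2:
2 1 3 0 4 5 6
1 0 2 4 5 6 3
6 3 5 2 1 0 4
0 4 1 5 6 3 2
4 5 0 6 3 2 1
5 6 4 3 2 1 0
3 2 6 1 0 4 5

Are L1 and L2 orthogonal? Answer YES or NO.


Form the n² = 49 superimposed pairs (L1[i][j], L2[i][j]), row by row (rows and columns indexed from 0):
row 0: (3,2) (2,1) (1,3) (6,0) (0,4) (4,5) (5,6)
row 1: (6,1) (0,0) (2,2) (4,4) (5,5) (1,6) (3,3)
row 2: (0,6) (4,3) (6,5) (5,2) (1,1) (3,0) (2,4)
row 3: (4,0) (5,4) (0,1) (1,5) (3,6) (2,3) (6,2)
row 4: (1,4) (3,5) (5,0) (2,6) (6,3) (0,2) (4,1)
row 5: (2,5) (6,6) (3,4) (0,3) (4,2) (5,1) (1,0)
row 6: (5,3) (1,2) (4,6) (3,1) (2,0) (6,4) (0,5)
Orthogonality requires all 49 pairs distinct.
Check by first coordinate: for each symbol s of L1, list the L2 entries in the n cells where L1 = s; they must all differ.
  L1 = 0: L2 entries (in reading order) 4, 0, 6, 1, 2, 3, 5 — all 7 distinct ✓
  L1 = 1: L2 entries (in reading order) 3, 6, 1, 5, 4, 0, 2 — all 7 distinct ✓
  L1 = 2: L2 entries (in reading order) 1, 2, 4, 3, 6, 5, 0 — all 7 distinct ✓
  L1 = 3: L2 entries (in reading order) 2, 3, 0, 6, 5, 4, 1 — all 7 distinct ✓
  L1 = 4: L2 entries (in reading order) 5, 4, 3, 0, 1, 2, 6 — all 7 distinct ✓
  L1 = 5: L2 entries (in reading order) 6, 5, 2, 4, 0, 1, 3 — all 7 distinct ✓
  L1 = 6: L2 entries (in reading order) 0, 1, 5, 2, 3, 6, 4 — all 7 distinct ✓
Every symbol of L1 meets every symbol of L2 exactly once, so all 49 pairs are distinct (49 of 49).
Conclusion: YES.

YES


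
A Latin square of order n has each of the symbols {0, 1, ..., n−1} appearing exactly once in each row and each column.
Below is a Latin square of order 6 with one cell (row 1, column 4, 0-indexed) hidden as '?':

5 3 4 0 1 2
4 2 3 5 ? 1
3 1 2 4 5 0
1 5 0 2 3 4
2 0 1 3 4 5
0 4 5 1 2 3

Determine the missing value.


Row 1 contains symbols [1, 2, 3, 4, 5] — missing [0].
Column 4 contains symbols [1, 2, 3, 4, 5] — missing [0].
The missing symbol must appear in both missing sets; intersection = [0].
Therefore the hidden value is 0.

Missing value = 0.


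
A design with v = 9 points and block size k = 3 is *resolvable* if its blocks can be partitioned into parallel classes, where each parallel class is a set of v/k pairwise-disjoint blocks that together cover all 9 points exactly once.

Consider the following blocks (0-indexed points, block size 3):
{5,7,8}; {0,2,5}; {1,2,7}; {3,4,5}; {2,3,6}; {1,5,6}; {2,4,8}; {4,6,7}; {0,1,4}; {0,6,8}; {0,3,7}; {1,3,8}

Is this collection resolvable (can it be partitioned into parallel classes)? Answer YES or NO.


v = 9, block size k = 3, number of blocks = 12.
For resolvability, blocks must partition into parallel classes of size v/k = 3.
Total blocks must therefore be a multiple of 3: 12 = 3·4 + 0 ⇒ divisible ✓.
Greedy packing gives 4 candidate class(es). Each should be a full parallel class (size 3, covers all 9 points).
  Class 1 (3 blocks): {5,7,8}; {2,3,6}; {0,1,4}. Points covered: [0, 1, 2, 3, 4, 5, 6, 7, 8].
  Class 2 (3 blocks): {0,2,5}; {4,6,7}; {1,3,8}. Points covered: [0, 1, 2, 3, 4, 5, 6, 7, 8].
  Class 3 (3 blocks): {1,2,7}; {3,4,5}; {0,6,8}. Points covered: [0, 1, 2, 3, 4, 5, 6, 7, 8].
  Class 4 (3 blocks): {1,5,6}; {2,4,8}; {0,3,7}. Points covered: [0, 1, 2, 3, 4, 5, 6, 7, 8].
All classes full (size 3)? YES. All classes cover every point? YES.
Resolvable? YES.

YES


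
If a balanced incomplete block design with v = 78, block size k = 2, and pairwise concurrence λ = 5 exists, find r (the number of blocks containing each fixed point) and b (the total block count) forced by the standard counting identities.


Any 2-(v, k, λ) BIBD satisfies two necessary conditions:
  (i)  Each point sits in r blocks, and counting incidences through any fixed point gives r(k − 1) = λ(v − 1), so r = λ(v − 1)/(k − 1).
  (ii) Total incidences bk = vr, so b = vr/k.
Step 1: r = λ(v − 1)/(k − 1) = 5·(78 − 1)/(2 − 1) = 5·77/1 = 385/1 = 385.
Step 2: b = vr/k = 78·385/2 = 30030/2 = 15015.
Check integrality: r = 385 ∈ Z ✓, b = 15015 ∈ Z ✓.
(These identities are necessary conditions: they determine r and b for any design with these parameters, but do not by themselves prove that one exists.)

r = 385, b = 15015.


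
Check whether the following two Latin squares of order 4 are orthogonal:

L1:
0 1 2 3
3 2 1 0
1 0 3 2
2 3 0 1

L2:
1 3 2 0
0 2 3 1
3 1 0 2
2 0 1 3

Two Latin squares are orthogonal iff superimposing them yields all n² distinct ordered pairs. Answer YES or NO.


Form the n² = 16 superimposed pairs (L1[i][j], L2[i][j]), row by row (rows and columns indexed from 0):
row 0: (0,1) (1,3) (2,2) (3,0)
row 1: (3,0) (2,2) (1,3) (0,1)
row 2: (1,3) (0,1) (3,0) (2,2)
row 3: (2,2) (3,0) (0,1) (1,3)
Orthogonality requires all 16 pairs distinct.
But the pair (3,0) repeats: cell (0,3) has L1 = 3, L2 = 0, and cell (1,0) has L1 = 3, L2 = 0.
A repeated pair means some other pair never occurs (only 4 distinct pairs out of 16), so the squares are not orthogonal.
Conclusion: NO.

NO


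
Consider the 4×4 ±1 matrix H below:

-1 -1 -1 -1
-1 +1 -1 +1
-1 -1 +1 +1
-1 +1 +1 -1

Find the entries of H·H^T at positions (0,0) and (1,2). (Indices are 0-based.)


Row 0 of H: [-1, -1, -1, -1].
Row 1 of H: [-1, 1, -1, 1].
Row 2 of H: [-1, -1, 1, 1].
(H·H^T)[0][0] = Σ_j H[0][j]·H[0][j] = (-1)² + (-1)² + (-1)² + (-1)² = 1 + 1 + 1 + 1 = 4.
(H·H^T)[1][2] = Σ_j H[1][j]·H[2][j] = (-1)·(-1) + (1)·(-1) + (-1)·(1) + (1)·(1) = 1 + -1 + -1 + 1 = 0.
So rows 1 and 2 are orthogonal; the diagonal entry equals n = 4.

(0,0) entry = 4; (1,2) entry = 0.


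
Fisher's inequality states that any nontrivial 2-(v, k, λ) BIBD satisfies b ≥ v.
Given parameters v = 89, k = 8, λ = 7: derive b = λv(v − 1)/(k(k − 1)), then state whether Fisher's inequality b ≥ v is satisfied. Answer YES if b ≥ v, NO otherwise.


b = λv(v − 1)/(k(k − 1)) = 7·89·88/(8·7) = 54824/56 = 979.
Compare with v = 89: b ≥ v, so Fisher's inequality holds.

YES


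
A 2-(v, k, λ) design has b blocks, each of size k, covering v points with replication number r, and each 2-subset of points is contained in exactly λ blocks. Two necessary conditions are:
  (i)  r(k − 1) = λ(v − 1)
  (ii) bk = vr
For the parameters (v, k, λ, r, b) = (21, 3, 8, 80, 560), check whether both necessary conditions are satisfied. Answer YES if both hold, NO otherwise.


Condition (i): r(k − 1) = 80·2 = 160; λ(v − 1) = 8·20 = 160. Match? YES.
Condition (ii): bk = 560·3 = 1680; vr = 21·80 = 1680. Match? YES.
Both conditions hold? YES.

YES


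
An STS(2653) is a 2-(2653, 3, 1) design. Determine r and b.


An STS(v) is a 2-(v, 3, 1) BIBD: block size k = 3, λ = 1.
Replication: r(k − 1) = λ(v − 1) ⇒ r·2 = 2653 − 1 = 2652 ⇒ r = 1326.
Block count: bk = vr ⇒ b·3 = 2653·1326 = 3517878 ⇒ b = 1172626.
(Check via b = v(v − 1)/6 = 2653·2652/6 = 7035756/6 = 1172626.)

r = 1326, b = 1172626.


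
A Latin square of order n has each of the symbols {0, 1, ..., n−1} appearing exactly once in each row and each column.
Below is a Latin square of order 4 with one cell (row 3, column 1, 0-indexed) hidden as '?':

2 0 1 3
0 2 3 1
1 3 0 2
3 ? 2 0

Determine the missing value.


Row 3 contains symbols [0, 2, 3] — missing [1].
Column 1 contains symbols [0, 2, 3] — missing [1].
The missing symbol must appear in both missing sets; intersection = [1].
Therefore the hidden value is 1.

Missing value = 1.


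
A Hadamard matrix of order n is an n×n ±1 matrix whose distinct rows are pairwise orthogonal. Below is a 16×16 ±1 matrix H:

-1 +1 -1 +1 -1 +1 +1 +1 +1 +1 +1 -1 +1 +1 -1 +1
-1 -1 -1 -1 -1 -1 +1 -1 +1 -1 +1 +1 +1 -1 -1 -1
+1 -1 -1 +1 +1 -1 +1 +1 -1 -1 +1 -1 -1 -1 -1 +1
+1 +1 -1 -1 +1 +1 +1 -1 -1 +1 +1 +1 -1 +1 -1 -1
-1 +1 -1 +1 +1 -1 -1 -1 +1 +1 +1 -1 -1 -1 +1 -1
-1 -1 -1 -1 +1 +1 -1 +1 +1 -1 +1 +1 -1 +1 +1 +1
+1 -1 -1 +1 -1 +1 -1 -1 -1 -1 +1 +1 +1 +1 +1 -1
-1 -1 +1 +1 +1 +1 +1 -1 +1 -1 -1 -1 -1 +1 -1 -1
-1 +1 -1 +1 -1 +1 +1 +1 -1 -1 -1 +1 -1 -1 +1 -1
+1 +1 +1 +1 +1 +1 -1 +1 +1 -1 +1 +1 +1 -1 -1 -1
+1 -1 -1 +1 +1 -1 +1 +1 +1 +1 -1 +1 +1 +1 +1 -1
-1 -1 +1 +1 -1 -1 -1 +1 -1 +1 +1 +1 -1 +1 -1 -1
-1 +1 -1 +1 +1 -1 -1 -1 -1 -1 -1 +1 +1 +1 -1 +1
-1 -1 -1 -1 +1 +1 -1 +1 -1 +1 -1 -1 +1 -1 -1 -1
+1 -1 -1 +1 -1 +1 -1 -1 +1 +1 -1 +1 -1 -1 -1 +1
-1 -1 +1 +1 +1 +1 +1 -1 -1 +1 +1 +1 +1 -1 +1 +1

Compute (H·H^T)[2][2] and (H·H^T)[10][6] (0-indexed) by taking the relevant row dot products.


Row 2 of H: [1, -1, -1, 1, 1, -1, 1, 1, -1, -1, 1, -1, -1, -1, -1, 1].
Row 6 of H: [1, -1, -1, 1, -1, 1, -1, -1, -1, -1, 1, 1, 1, 1, 1, -1].
Row 10 of H: [1, -1, -1, 1, 1, -1, 1, 1, 1, 1, -1, 1, 1, 1, 1, -1].
(H·H^T)[2][2] = Σ_j H[2][j]·H[2][j] = (1)² + (-1)² + (-1)² + (1)² + (1)² + (-1)² + (1)² + (1)² + (-1)² + (-1)² + (1)² + (-1)² + (-1)² + (-1)² + (-1)² + (1)² = 1 + 1 + 1 + 1 + 1 + 1 + 1 + 1 + 1 + 1 + 1 + 1 + 1 + 1 + 1 + 1 = 16.
(H·H^T)[10][6] = Σ_j H[10][j]·H[6][j] = (1)·(1) + (-1)·(-1) + (-1)·(-1) + (1)·(1) + (1)·(-1) + (-1)·(1) + (1)·(-1) + (1)·(-1) + (1)·(-1) + (1)·(-1) + (-1)·(1) + (1)·(1) + (1)·(1) + (1)·(1) + (1)·(1) + (-1)·(-1) = 1 + 1 + 1 + 1 + -1 + -1 + -1 + -1 + -1 + -1 + -1 + 1 + 1 + 1 + 1 + 1 = 2.
Rows 10 and 6 are not orthogonal (dot product = 2 ≠ 0), so H is not a Hadamard matrix.

(2,2) entry = 16; (10,6) entry = 2.


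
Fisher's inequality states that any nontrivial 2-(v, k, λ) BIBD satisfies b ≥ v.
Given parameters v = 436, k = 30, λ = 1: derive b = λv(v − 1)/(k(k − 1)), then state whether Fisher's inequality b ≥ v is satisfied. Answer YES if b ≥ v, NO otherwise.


b = λv(v − 1)/(k(k − 1)) = 1·436·435/(30·29) = 189660/870 = 218.
Compare with v = 436: b < v, so Fisher's inequality fails.

NO


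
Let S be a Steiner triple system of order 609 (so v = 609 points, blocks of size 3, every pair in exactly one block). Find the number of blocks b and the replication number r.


An STS(v) is a 2-(v, 3, 1) BIBD: block size k = 3, λ = 1.
Replication: r(k − 1) = λ(v − 1) ⇒ r·2 = 609 − 1 = 608 ⇒ r = 304.
Block count: bk = vr ⇒ b·3 = 609·304 = 185136 ⇒ b = 61712.
(Check via b = v(v − 1)/6 = 609·608/6 = 370272/6 = 61712.)

r = 304, b = 61712.


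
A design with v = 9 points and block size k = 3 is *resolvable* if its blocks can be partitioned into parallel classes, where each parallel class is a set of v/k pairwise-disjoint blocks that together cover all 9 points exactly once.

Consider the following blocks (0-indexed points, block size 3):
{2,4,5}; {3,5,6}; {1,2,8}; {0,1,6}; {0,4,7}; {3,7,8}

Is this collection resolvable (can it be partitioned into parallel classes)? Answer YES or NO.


v = 9, block size k = 3, number of blocks = 6.
For resolvability, blocks must partition into parallel classes of size v/k = 3.
Total blocks must therefore be a multiple of 3: 6 = 3·2 + 0 ⇒ divisible ✓.
Greedy packing gives 2 candidate class(es). Each should be a full parallel class (size 3, covers all 9 points).
  Class 1 (3 blocks): {2,4,5}; {0,1,6}; {3,7,8}. Points covered: [0, 1, 2, 3, 4, 5, 6, 7, 8].
  Class 2 (3 blocks): {3,5,6}; {1,2,8}; {0,4,7}. Points covered: [0, 1, 2, 3, 4, 5, 6, 7, 8].
All classes full (size 3)? YES. All classes cover every point? YES.
Resolvable? YES.

YES


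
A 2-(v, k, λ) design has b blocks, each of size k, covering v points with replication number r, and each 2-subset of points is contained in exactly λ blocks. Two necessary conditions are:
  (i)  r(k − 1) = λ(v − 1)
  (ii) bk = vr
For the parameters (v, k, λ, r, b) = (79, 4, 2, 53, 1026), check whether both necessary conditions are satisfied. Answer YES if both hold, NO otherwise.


Condition (i): r(k − 1) = 53·3 = 159; λ(v − 1) = 2·78 = 156. Match? NO.
Condition (ii): bk = 1026·4 = 4104; vr = 79·53 = 4187. Match? NO.
Both conditions hold? NO.

NO


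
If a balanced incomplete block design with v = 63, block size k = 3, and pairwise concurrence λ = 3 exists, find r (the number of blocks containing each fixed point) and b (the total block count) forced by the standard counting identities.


Any 2-(v, k, λ) BIBD satisfies two necessary conditions:
  (i)  Each point sits in r blocks, and counting incidences through any fixed point gives r(k − 1) = λ(v − 1), so r = λ(v − 1)/(k − 1).
  (ii) Total incidences bk = vr, so b = vr/k.
Step 1: r = λ(v − 1)/(k − 1) = 3·(63 − 1)/(3 − 1) = 3·62/2 = 186/2 = 93.
Step 2: b = vr/k = 63·93/3 = 5859/3 = 1953.
Check integrality: r = 93 ∈ Z ✓, b = 1953 ∈ Z ✓.
(These identities are necessary conditions: they determine r and b for any design with these parameters, but do not by themselves prove that one exists.)

r = 93, b = 1953.


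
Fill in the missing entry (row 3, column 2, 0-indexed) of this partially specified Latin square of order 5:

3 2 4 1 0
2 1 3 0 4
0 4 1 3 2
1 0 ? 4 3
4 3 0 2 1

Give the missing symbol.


Row 3 contains symbols [0, 1, 3, 4] — missing [2].
Column 2 contains symbols [0, 1, 3, 4] — missing [2].
The missing symbol must appear in both missing sets; intersection = [2].
Therefore the hidden value is 2.

Missing value = 2.


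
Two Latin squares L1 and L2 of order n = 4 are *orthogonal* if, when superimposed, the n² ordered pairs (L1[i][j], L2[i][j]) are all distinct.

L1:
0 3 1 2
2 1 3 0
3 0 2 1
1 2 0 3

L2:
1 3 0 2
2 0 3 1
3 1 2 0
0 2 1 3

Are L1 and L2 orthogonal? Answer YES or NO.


Form the n² = 16 superimposed pairs (L1[i][j], L2[i][j]), row by row (rows and columns indexed from 0):
row 0: (0,1) (3,3) (1,0) (2,2)
row 1: (2,2) (1,0) (3,3) (0,1)
row 2: (3,3) (0,1) (2,2) (1,0)
row 3: (1,0) (2,2) (0,1) (3,3)
Orthogonality requires all 16 pairs distinct.
But the pair (2,2) repeats: cell (0,3) has L1 = 2, L2 = 2, and cell (1,0) has L1 = 2, L2 = 2.
A repeated pair means some other pair never occurs (only 4 distinct pairs out of 16), so the squares are not orthogonal.
Conclusion: NO.

NO


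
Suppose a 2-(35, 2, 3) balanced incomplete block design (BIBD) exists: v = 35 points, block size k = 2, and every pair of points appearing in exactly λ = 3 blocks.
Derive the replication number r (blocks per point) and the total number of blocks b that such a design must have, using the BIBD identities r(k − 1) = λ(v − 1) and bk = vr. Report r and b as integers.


Any 2-(v, k, λ) BIBD satisfies two necessary conditions:
  (i)  Each point sits in r blocks, and counting incidences through any fixed point gives r(k − 1) = λ(v − 1), so r = λ(v − 1)/(k − 1).
  (ii) Total incidences bk = vr, so b = vr/k.
Step 1: r = λ(v − 1)/(k − 1) = 3·(35 − 1)/(2 − 1) = 3·34/1 = 102/1 = 102.
Step 2: b = vr/k = 35·102/2 = 3570/2 = 1785.
Check integrality: r = 102 ∈ Z ✓, b = 1785 ∈ Z ✓.
(These identities are necessary conditions: they determine r and b for any design with these parameters, but do not by themselves prove that one exists.)

r = 102, b = 1785.


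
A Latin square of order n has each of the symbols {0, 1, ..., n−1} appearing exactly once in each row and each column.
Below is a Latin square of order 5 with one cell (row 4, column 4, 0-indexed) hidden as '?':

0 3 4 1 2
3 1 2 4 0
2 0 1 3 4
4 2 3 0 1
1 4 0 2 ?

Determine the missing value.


Row 4 contains symbols [0, 1, 2, 4] — missing [3].
Column 4 contains symbols [0, 1, 2, 4] — missing [3].
The missing symbol must appear in both missing sets; intersection = [3].
Therefore the hidden value is 3.

Missing value = 3.


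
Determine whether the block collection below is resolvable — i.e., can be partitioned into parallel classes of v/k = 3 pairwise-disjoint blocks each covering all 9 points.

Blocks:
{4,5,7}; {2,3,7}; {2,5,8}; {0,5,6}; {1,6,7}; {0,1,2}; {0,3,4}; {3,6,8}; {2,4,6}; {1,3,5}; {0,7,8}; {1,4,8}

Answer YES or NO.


v = 9, block size k = 3, number of blocks = 12.
For resolvability, blocks must partition into parallel classes of size v/k = 3.
Total blocks must therefore be a multiple of 3: 12 = 3·4 + 0 ⇒ divisible ✓.
Greedy packing gives 4 candidate class(es). Each should be a full parallel class (size 3, covers all 9 points).
  Class 1 (3 blocks): {4,5,7}; {0,1,2}; {3,6,8}. Points covered: [0, 1, 2, 3, 4, 5, 6, 7, 8].
  Class 2 (3 blocks): {2,3,7}; {0,5,6}; {1,4,8}. Points covered: [0, 1, 2, 3, 4, 5, 6, 7, 8].
  Class 3 (3 blocks): {2,5,8}; {1,6,7}; {0,3,4}. Points covered: [0, 1, 2, 3, 4, 5, 6, 7, 8].
  Class 4 (3 blocks): {2,4,6}; {1,3,5}; {0,7,8}. Points covered: [0, 1, 2, 3, 4, 5, 6, 7, 8].
All classes full (size 3)? YES. All classes cover every point? YES.
Resolvable? YES.

YES
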